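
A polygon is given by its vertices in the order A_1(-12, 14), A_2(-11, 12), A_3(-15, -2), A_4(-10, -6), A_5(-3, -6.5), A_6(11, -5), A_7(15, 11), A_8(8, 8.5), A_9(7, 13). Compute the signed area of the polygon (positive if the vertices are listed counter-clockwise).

474.75

Apply the shoelace formula: 2A = Σ (x_i·y_{i+1} − x_{i+1}·y_i), indices taken mod 9.
Σ = (10) + (202) + (70) + (47) + (86.5) + (196) + (39.5) + (44.5) + (254) = 949.5
Signed area = Σ/2 = 474.75 (positive ⇒ counter-clockwise traversal).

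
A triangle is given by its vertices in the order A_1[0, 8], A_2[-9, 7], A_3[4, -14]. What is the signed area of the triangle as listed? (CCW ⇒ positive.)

Cross-terms: 72, 98, 32  ⇒  Σ = 202
Signed area = Σ/2 = 101 (positive ⇒ counter-clockwise traversal).

101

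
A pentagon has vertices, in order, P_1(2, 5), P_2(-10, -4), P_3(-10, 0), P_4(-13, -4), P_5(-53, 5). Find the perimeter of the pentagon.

120

|P_1P_2| = √((-12)² + (-9)²) = √225 = 15
|P_2P_3| = √((0)² + (4)²) = √16 = 4
|P_3P_4| = √((-3)² + (-4)²) = √25 = 5
|P_4P_5| = √((-40)² + (9)²) = √1681 = 41
|P_5P_1| = √((55)² + (0)²) = √3025 = 55
Perimeter = 15 + 4 + 5 + 41 + 55 = 120.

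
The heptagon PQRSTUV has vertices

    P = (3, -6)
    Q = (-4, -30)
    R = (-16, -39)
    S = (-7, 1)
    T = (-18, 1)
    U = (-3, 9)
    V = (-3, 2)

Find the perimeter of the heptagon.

126

|PQ| = √((-7)² + (-24)²) = √625 = 25
|QR| = √((-12)² + (-9)²) = √225 = 15
|RS| = √((9)² + (40)²) = √1681 = 41
|ST| = √((-11)² + (0)²) = √121 = 11
|TU| = √((15)² + (8)²) = √289 = 17
|UV| = √((0)² + (-7)²) = √49 = 7
|VP| = √((6)² + (-8)²) = √100 = 10
Perimeter = 25 + 15 + 41 + 11 + 17 + 7 + 10 = 126.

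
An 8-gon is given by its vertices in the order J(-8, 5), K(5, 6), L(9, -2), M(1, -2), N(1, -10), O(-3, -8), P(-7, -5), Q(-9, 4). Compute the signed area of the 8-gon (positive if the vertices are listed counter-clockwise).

Cross-terms: -73, -64, -16, -8, -38, -41, -73, -13  ⇒  Σ = -326
Signed area = Σ/2 = -163 (negative ⇒ clockwise traversal).

-163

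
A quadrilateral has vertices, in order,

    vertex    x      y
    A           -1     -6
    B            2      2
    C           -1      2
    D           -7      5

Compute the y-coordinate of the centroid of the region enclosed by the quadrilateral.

0

Apply the surveyor's formula. First the cross-terms c_i = x_i·y_{i+1} − x_{i+1}·y_i:
  10, 6, 9, 47  ⇒  2A = 72, A = 36.
Then Σ (y_i + y_{i+1})·c_i = 0, so ȳ = 0 / (6·36) = 0.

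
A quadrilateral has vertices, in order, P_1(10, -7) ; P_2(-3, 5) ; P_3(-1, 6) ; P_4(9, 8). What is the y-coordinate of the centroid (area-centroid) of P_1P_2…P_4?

404/189

Apply the shoelace formula. First the cross-terms c_i = x_i·y_{i+1} − x_{i+1}·y_i:
  29, -13, -62, -143  ⇒  2A = -189, A = -94.5.
Then Σ (y_i + y_{i+1})·c_i = -1212, so ȳ = -1212 / (6·(-94.5)) = 404/189.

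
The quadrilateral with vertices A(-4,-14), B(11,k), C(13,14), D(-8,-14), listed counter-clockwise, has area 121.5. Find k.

The doubled signed area Σ (x_i y_{i+1} − x_{i+1} y_i) is linear in k.
With k=0 it equals 294; the coefficient of k is -17 (from the two edges through B).
So -17·k + 294 = 2·121.5 = 243 ⇒ k = 3.

3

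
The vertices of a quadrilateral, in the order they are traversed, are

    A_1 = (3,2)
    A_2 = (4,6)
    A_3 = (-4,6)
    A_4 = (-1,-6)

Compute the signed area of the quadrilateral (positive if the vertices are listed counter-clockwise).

52

Σ = (10) + (48) + (30) + (16) = 104
Signed area = Σ/2 = 52 (positive ⇒ counter-clockwise traversal).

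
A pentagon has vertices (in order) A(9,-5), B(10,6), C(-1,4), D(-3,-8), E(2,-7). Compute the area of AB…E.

Apply the surveyor's formula: 2A = Σ (x_i·y_{i+1} − x_{i+1}·y_i), indices taken mod 5.
Σ = (104) + (46) + (20) + (37) + (53) = 260
Area = |Σ|/2 = 130.

130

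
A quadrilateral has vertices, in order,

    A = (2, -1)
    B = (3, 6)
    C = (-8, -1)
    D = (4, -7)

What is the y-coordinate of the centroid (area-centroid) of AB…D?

-2/3

Apply the shoelace formula. First the cross-terms c_i = x_i·y_{i+1} − x_{i+1}·y_i:
  15, 45, 60, 10  ⇒  2A = 130, A = 65.
Then Σ (y_i + y_{i+1})·c_i = -260, so ȳ = -260 / (6·65) = -2/3.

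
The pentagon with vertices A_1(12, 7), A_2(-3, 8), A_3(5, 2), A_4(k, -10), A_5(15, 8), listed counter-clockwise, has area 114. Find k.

8

Write out the shoelace sum; only the two edges meeting at A_4 involve k:
2·Area = [(5·(-10) − k·2) + (k·8 − 15·(-10))] + 80
       = 6·k + 180 = 228
⇒ k = 8.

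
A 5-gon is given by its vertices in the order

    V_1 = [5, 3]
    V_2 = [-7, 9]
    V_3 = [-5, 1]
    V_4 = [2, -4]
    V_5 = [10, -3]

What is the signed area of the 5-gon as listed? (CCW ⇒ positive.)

100.5

V_1→V_2: (5)(9) − (-7)(3) = 66
V_2→V_3: (-7)(1) − (-5)(9) = 38
V_3→V_4: (-5)(-4) − (2)(1) = 18
V_4→V_5: (2)(-3) − (10)(-4) = 34
V_5→V_1: (10)(3) − (5)(-3) = 45
Σ = 201
Signed area = Σ/2 = 100.5 (positive ⇒ counter-clockwise traversal).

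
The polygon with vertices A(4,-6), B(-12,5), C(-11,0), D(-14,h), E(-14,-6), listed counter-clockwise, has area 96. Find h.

The doubled signed area Σ (x_i y_{i+1} − x_{i+1} y_i) is linear in h.
With h=0 it equals 195; the coefficient of h is 3 (from the two edges through D).
So 3·h + 195 = 2·96 = 192 ⇒ h = -1.

-1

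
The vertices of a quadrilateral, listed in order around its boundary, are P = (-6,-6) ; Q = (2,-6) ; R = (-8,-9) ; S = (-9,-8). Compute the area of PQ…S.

14.5

Apply the shoelace formula: 2A = Σ (x_i·y_{i+1} − x_{i+1}·y_i), indices taken mod 4.
Σ = (48) + (-66) + (-17) + (6) = -29
Area = |Σ|/2 = 14.5.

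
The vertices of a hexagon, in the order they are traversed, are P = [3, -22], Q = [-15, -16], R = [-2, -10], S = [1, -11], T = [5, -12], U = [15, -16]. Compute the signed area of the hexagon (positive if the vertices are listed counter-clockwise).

-183.5

Cross-terms: -378, 118, 32, 43, 100, -282  ⇒  Σ = -367
Signed area = Σ/2 = -183.5 (negative ⇒ clockwise traversal).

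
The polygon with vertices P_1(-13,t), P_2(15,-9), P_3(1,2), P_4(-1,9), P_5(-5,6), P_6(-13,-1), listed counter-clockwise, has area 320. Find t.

-13

The doubled signed area Σ (x_i y_{i+1} − x_{i+1} y_i) is linear in t.
With t=0 it equals 276; the coefficient of t is -28 (from the two edges through P_1).
So -28·t + 276 = 2·320 = 640 ⇒ t = -13.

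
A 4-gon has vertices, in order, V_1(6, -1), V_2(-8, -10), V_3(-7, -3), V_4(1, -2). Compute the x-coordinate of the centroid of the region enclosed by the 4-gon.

Apply the shoelace formula. First the cross-terms c_i = x_i·y_{i+1} − x_{i+1}·y_i:
  -68, -46, 17, 11  ⇒  2A = -86, A = -43.
Then Σ (x_i + x_{i+1})·c_i = 801, so x̄ = 801 / (6·(-43)) = -267/86.

-267/86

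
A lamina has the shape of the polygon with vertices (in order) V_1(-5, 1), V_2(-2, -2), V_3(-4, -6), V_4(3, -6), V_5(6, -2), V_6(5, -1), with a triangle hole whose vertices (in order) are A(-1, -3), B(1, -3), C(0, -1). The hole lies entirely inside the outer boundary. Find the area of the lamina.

44

Outer boundary:
Apply Gauss's area formula: 2A = Σ (x_i·y_{i+1} − x_{i+1}·y_i), indices taken mod 6.
Σ = (12) + (4) + (42) + (30) + (4) + (0) = 92
Area = |Σ|/2 = 46.
Hole:
Apply the surveyor's formula: 2A = Σ (x_i·y_{i+1} − x_{i+1}·y_i), indices taken mod 3.
Σ = (6) + (-1) + (-1) = 4
Area = |Σ|/2 = 2.
Net area = 46 − 2 = 44.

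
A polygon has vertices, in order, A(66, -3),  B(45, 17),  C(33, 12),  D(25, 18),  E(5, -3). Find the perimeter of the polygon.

142

|AB| = √((-21)² + (20)²) = √841 = 29
|BC| = √((-12)² + (-5)²) = √169 = 13
|CD| = √((-8)² + (6)²) = √100 = 10
|DE| = √((-20)² + (-21)²) = √841 = 29
|EA| = √((61)² + (0)²) = √3721 = 61
Perimeter = 29 + 13 + 10 + 29 + 61 = 142.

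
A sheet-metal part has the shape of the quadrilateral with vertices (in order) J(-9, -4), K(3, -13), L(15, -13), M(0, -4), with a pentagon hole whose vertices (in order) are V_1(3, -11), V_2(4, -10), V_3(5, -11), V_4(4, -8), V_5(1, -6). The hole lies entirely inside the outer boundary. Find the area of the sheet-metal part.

Outer boundary:
Apply the shoelace (surveyor's) formula: 2A = Σ (x_i·y_{i+1} − x_{i+1}·y_i), indices taken mod 4.
J→K: (-9)(-13) − (3)(-4) = 129
K→L: (3)(-13) − (15)(-13) = 156
L→M: (15)(-4) − (0)(-13) = -60
M→J: (0)(-4) − (-9)(-4) = -36
Σ = 189
Area = |Σ|/2 = 94.5.
Hole:
Apply Gauss's area formula: 2A = Σ (x_i·y_{i+1} − x_{i+1}·y_i), indices taken mod 5.
Σ = (14) + (6) + (4) + (-16) + (7) = 15
Area = |Σ|/2 = 7.5.
Net area = 94.5 − 7.5 = 87.

87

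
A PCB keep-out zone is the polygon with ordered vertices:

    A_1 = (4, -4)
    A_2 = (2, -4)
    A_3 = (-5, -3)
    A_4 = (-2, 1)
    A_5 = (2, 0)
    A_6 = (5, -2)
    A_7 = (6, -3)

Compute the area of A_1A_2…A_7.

Cross-terms: -8, -26, -11, -2, -4, -3, -12  ⇒  Σ = -66
Area = |Σ|/2 = 33.

33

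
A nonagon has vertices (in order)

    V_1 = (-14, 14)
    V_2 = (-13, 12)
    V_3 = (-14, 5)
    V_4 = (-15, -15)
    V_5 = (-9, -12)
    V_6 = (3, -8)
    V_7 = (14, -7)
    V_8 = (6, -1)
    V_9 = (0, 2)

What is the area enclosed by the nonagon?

357

Cross-terms: 14, 103, 285, 45, 108, 91, 28, 12, 28  ⇒  Σ = 714
Area = |Σ|/2 = 357.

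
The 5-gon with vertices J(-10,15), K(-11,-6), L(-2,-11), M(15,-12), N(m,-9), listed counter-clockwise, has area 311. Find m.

12

Write out the shoelace sum; only the two edges meeting at N involve m:
2·Area = [(15·(-9) − m·(-12)) + (m·15 − (-10)·(-9))] + 523
       = 27·m + 298 = 622
⇒ m = 12.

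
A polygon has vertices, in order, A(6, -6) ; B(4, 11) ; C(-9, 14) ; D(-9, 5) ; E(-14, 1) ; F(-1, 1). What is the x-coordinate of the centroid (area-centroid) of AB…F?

-77/34

Apply the surveyor's formula. First the cross-terms c_i = x_i·y_{i+1} − x_{i+1}·y_i:
  90, 155, 81, 61, -13, 0  ⇒  2A = 374, A = 187.
Then Σ (x_i + x_{i+1})·c_i = -2541, so x̄ = -2541 / (6·187) = -77/34.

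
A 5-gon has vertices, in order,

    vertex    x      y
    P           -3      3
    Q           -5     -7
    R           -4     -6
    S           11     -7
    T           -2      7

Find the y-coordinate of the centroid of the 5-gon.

Apply Gauss's area formula. First the cross-terms c_i = x_i·y_{i+1} − x_{i+1}·y_i:
  36, 2, 94, 63, 15  ⇒  2A = 210, A = 105.
Then Σ (y_i + y_{i+1})·c_i = -1242, so ȳ = -1242 / (6·105) = -69/35.

-69/35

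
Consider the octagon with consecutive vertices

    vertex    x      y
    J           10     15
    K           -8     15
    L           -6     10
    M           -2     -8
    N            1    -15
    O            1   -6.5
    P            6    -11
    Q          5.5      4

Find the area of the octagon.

274.75

Apply the shoelace formula: 2A = Σ (x_i·y_{i+1} − x_{i+1}·y_i), indices taken mod 8.
Σ = (270) + (10) + (68) + (38) + (8.5) + (28) + (84.5) + (42.5) = 549.5
Area = |Σ|/2 = 274.75.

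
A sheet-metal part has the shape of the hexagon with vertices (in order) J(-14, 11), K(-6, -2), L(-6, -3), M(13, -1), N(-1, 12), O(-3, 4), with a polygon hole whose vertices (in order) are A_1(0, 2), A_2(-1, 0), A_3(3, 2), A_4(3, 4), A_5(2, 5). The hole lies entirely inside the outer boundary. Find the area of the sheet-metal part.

Outer boundary:
Σ = (94) + (6) + (45) + (155) + (32) + (23) = 355
Area = |Σ|/2 = 177.5.
Hole:
Apply Gauss's area formula: 2A = Σ (x_i·y_{i+1} − x_{i+1}·y_i), indices taken mod 5.
Σ = (2) + (-2) + (6) + (7) + (4) = 17
Area = |Σ|/2 = 8.5.
Net area = 177.5 − 8.5 = 169.

169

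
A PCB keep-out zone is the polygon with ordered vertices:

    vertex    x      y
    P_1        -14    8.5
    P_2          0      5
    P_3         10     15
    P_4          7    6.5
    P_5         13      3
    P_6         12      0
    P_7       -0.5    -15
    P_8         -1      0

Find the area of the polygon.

231.5

Σ = (-70) + (-50) + (-40) + (-63.5) + (-36) + (-180) + (-15) + (-8.5) = -463
Area = |Σ|/2 = 231.5.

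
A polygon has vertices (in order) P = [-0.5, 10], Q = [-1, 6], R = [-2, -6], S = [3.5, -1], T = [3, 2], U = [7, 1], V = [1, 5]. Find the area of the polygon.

46.75

Apply Gauss's area formula: 2A = Σ (x_i·y_{i+1} − x_{i+1}·y_i), indices taken mod 7.
Σ = (7) + (18) + (23) + (10) + (-11) + (34) + (12.5) = 93.5
Area = |Σ|/2 = 46.75.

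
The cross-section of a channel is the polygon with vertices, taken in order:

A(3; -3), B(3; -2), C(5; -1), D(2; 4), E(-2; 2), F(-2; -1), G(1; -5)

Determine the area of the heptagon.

36.5

Apply the surveyor's formula: 2A = Σ (x_i·y_{i+1} − x_{i+1}·y_i), indices taken mod 7.
Cross-terms: 3, 7, 22, 12, 6, 11, 12  ⇒  Σ = 73
Area = |Σ|/2 = 36.5.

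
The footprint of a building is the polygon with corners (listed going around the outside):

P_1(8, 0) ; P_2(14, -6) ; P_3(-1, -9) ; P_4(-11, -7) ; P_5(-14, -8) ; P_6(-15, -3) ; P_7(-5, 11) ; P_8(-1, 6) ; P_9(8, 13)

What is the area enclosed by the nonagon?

Σ = (-48) + (-132) + (-92) + (-10) + (-78) + (-180) + (-19) + (-61) + (-104) = -724
Area = |Σ|/2 = 362.

362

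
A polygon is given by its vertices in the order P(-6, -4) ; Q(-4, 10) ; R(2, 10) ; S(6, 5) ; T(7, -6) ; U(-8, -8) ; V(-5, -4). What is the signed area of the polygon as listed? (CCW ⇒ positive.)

Apply Gauss's area formula: 2A = Σ (x_i·y_{i+1} − x_{i+1}·y_i), indices taken mod 7.
Cross-terms: -76, -60, -50, -71, -104, -8, -4  ⇒  Σ = -373
Signed area = Σ/2 = -186.5 (negative ⇒ clockwise traversal).

-186.5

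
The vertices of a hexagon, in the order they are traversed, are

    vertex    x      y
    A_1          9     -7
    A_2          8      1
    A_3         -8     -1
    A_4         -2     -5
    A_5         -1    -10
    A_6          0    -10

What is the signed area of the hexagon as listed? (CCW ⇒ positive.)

109

A_1→A_2: (9)(1) − (8)(-7) = 65
A_2→A_3: (8)(-1) − (-8)(1) = 0
A_3→A_4: (-8)(-5) − (-2)(-1) = 38
A_4→A_5: (-2)(-10) − (-1)(-5) = 15
A_5→A_6: (-1)(-10) − (0)(-10) = 10
A_6→A_1: (0)(-7) − (9)(-10) = 90
Σ = 218
Signed area = Σ/2 = 109 (positive ⇒ counter-clockwise traversal).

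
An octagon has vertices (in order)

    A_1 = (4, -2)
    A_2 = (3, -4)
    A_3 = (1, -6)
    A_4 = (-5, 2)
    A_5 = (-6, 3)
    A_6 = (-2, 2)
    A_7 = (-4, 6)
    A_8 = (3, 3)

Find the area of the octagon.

Apply the surveyor's formula: 2A = Σ (x_i·y_{i+1} − x_{i+1}·y_i), indices taken mod 8.
Σ = (-10) + (-14) + (-28) + (-3) + (-6) + (-4) + (-30) + (-18) = -113
Area = |Σ|/2 = 56.5.

56.5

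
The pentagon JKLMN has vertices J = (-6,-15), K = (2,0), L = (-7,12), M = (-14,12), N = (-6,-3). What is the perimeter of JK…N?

68

|JK| = √((8)² + (15)²) = √289 = 17
|KL| = √((-9)² + (12)²) = √225 = 15
|LM| = √((-7)² + (0)²) = √49 = 7
|MN| = √((8)² + (-15)²) = √289 = 17
|NJ| = √((0)² + (-12)²) = √144 = 12
Perimeter = 17 + 15 + 7 + 17 + 12 = 68.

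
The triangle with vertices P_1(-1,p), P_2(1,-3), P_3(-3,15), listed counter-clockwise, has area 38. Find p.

Write out the shoelace sum; only the two edges meeting at P_1 involve p:
2·Area = [((-3)·p − (-1)·15) + ((-1)·(-3) − 1·p)] + 6
       = -4·p + 24 = 76
⇒ p = -13.

-13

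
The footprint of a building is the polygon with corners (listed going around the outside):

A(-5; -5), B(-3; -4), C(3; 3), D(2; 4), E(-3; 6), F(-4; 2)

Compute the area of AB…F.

Σ = (5) + (3) + (6) + (24) + (18) + (30) = 86
Area = |Σ|/2 = 43.

43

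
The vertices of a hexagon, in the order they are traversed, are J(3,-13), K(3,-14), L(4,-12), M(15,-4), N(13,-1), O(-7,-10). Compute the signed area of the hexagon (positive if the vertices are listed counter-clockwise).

101

Apply Gauss's area formula: 2A = Σ (x_i·y_{i+1} − x_{i+1}·y_i), indices taken mod 6.
Σ = (-3) + (20) + (164) + (37) + (-137) + (121) = 202
Signed area = Σ/2 = 101 (positive ⇒ counter-clockwise traversal).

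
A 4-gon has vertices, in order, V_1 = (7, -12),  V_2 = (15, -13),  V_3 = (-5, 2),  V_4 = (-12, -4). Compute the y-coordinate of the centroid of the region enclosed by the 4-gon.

-52/9

Apply the shoelace (surveyor's) formula. First the cross-terms c_i = x_i·y_{i+1} − x_{i+1}·y_i:
  89, -35, 44, 172  ⇒  2A = 270, A = 135.
Then Σ (y_i + y_{i+1})·c_i = -4680, so ȳ = -4680 / (6·135) = -52/9.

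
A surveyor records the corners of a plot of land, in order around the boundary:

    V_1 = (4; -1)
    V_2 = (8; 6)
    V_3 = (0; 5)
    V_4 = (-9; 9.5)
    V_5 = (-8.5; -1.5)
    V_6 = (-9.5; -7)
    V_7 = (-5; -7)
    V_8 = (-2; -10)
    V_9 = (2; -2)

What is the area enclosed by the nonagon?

V_1→V_2: (4)(6) − (8)(-1) = 32
V_2→V_3: (8)(5) − (0)(6) = 40
V_3→V_4: (0)(9.5) − (-9)(5) = 45
V_4→V_5: (-9)(-1.5) − (-8.5)(9.5) = 94.25
V_5→V_6: (-8.5)(-7) − (-9.5)(-1.5) = 45.25
V_6→V_7: (-9.5)(-7) − (-5)(-7) = 31.5
V_7→V_8: (-5)(-10) − (-2)(-7) = 36
V_8→V_9: (-2)(-2) − (2)(-10) = 24
V_9→V_1: (2)(-1) − (4)(-2) = 6
Σ = 354
Area = |Σ|/2 = 177.

177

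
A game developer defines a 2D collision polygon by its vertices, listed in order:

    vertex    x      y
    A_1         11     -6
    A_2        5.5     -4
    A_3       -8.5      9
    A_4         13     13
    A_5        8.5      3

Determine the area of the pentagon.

Apply the shoelace (surveyor's) formula: 2A = Σ (x_i·y_{i+1} − x_{i+1}·y_i), indices taken mod 5.
Cross-terms: -11, 15.5, -227.5, -71.5, -84  ⇒  Σ = -378.5
Area = |Σ|/2 = 189.25.

189.25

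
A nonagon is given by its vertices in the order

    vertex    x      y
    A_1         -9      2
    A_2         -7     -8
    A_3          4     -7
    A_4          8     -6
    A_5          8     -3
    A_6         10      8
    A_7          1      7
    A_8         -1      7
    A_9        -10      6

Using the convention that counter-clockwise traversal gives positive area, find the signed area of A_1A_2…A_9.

245.5

Apply the shoelace (surveyor's) formula: 2A = Σ (x_i·y_{i+1} − x_{i+1}·y_i), indices taken mod 9.
Σ = (86) + (81) + (32) + (24) + (94) + (62) + (14) + (64) + (34) = 491
Signed area = Σ/2 = 245.5 (positive ⇒ counter-clockwise traversal).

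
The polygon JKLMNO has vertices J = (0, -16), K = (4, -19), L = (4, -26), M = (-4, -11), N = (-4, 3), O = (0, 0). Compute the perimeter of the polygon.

|JK| = √((4)² + (-3)²) = √25 = 5
|KL| = √((0)² + (-7)²) = √49 = 7
|LM| = √((-8)² + (15)²) = √289 = 17
|MN| = √((0)² + (14)²) = √196 = 14
|NO| = √((4)² + (-3)²) = √25 = 5
|OJ| = √((0)² + (-16)²) = √256 = 16
Perimeter = 5 + 7 + 17 + 14 + 5 + 16 = 64.

64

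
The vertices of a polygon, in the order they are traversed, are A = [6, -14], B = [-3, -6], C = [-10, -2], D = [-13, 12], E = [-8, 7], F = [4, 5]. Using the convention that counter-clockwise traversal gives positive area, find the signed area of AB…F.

Σ = (-78) + (-54) + (-146) + (5) + (-68) + (-86) = -427
Signed area = Σ/2 = -213.5 (negative ⇒ clockwise traversal).

-213.5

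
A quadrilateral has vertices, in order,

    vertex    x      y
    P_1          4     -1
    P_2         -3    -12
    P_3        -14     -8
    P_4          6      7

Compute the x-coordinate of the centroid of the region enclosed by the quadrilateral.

Apply the shoelace (surveyor's) formula. First the cross-terms c_i = x_i·y_{i+1} − x_{i+1}·y_i:
  -51, -144, -50, -34  ⇒  2A = -279, A = -139.5.
Then Σ (x_i + x_{i+1})·c_i = 2457, so x̄ = 2457 / (6·(-139.5)) = -91/31.

-91/31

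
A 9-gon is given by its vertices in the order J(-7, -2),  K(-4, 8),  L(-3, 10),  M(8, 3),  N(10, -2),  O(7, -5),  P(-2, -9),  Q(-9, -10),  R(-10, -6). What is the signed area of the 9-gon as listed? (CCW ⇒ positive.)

-226.5

Apply Gauss's area formula: 2A = Σ (x_i·y_{i+1} − x_{i+1}·y_i), indices taken mod 9.
J→K: (-7)(8) − (-4)(-2) = -64
K→L: (-4)(10) − (-3)(8) = -16
L→M: (-3)(3) − (8)(10) = -89
M→N: (8)(-2) − (10)(3) = -46
N→O: (10)(-5) − (7)(-2) = -36
O→P: (7)(-9) − (-2)(-5) = -73
P→Q: (-2)(-10) − (-9)(-9) = -61
Q→R: (-9)(-6) − (-10)(-10) = -46
R→J: (-10)(-2) − (-7)(-6) = -22
Σ = -453
Signed area = Σ/2 = -226.5 (negative ⇒ clockwise traversal).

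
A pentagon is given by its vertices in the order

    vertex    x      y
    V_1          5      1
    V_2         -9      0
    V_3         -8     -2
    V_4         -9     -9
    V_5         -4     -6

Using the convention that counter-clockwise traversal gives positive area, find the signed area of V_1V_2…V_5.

62.5

Apply the surveyor's formula: 2A = Σ (x_i·y_{i+1} − x_{i+1}·y_i), indices taken mod 5.
Σ = (9) + (18) + (54) + (18) + (26) = 125
Signed area = Σ/2 = 62.5 (positive ⇒ counter-clockwise traversal).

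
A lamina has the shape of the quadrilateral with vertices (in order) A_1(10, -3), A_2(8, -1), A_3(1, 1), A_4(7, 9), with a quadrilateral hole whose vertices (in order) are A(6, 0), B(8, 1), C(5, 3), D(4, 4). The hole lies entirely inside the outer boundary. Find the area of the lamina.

38.5

Outer boundary:
A_1→A_2: (10)(-1) − (8)(-3) = 14
A_2→A_3: (8)(1) − (1)(-1) = 9
A_3→A_4: (1)(9) − (7)(1) = 2
A_4→A_1: (7)(-3) − (10)(9) = -111
Σ = -86
Area = |Σ|/2 = 43.
Hole:
Apply Gauss's area formula: 2A = Σ (x_i·y_{i+1} − x_{i+1}·y_i), indices taken mod 4.
Σ = (6) + (19) + (8) + (-24) = 9
Area = |Σ|/2 = 4.5.
Net area = 43 − 4.5 = 38.5.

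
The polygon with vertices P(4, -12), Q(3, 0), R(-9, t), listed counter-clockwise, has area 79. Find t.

-14

The doubled signed area Σ (x_i y_{i+1} − x_{i+1} y_i) is linear in t.
With t=0 it equals 144; the coefficient of t is -1 (from the two edges through R).
So -1·t + 144 = 2·79 = 158 ⇒ t = -14.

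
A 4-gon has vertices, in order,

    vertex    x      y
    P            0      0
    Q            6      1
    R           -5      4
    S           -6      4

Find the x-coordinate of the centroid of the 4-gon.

-5/33

Apply the shoelace (surveyor's) formula. First the cross-terms c_i = x_i·y_{i+1} − x_{i+1}·y_i:
  0, 29, 4, 0  ⇒  2A = 33, A = 16.5.
Then Σ (x_i + x_{i+1})·c_i = -15, so x̄ = -15 / (6·16.5) = -5/33.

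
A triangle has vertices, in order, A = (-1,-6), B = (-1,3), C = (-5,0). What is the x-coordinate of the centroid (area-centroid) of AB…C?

-7/3

Apply the surveyor's formula. First the cross-terms c_i = x_i·y_{i+1} − x_{i+1}·y_i:
  -9, 15, 30  ⇒  2A = 36, A = 18.
Then Σ (x_i + x_{i+1})·c_i = -252, so x̄ = -252 / (6·18) = -7/3.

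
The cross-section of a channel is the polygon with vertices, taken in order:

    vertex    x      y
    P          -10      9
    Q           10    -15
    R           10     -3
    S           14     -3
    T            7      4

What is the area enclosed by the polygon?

Σ = (60) + (120) + (12) + (77) + (103) = 372
Area = |Σ|/2 = 186.

186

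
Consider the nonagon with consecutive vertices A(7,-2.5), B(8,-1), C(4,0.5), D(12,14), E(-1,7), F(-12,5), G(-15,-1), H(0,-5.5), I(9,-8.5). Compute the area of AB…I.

252

Σ = (13) + (8) + (50) + (98) + (79) + (87) + (82.5) + (49.5) + (37) = 504
Area = |Σ|/2 = 252.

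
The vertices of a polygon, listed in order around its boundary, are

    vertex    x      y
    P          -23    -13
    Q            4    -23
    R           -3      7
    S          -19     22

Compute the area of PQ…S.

Cross-terms: 581, -41, 67, 753  ⇒  Σ = 1360
Area = |Σ|/2 = 680.

680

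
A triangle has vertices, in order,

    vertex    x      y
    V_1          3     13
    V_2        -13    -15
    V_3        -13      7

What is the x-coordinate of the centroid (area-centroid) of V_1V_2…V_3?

Apply the shoelace (surveyor's) formula. First the cross-terms c_i = x_i·y_{i+1} − x_{i+1}·y_i:
  124, -286, -190  ⇒  2A = -352, A = -176.
Then Σ (x_i + x_{i+1})·c_i = 8096, so x̄ = 8096 / (6·(-176)) = -23/3.

-23/3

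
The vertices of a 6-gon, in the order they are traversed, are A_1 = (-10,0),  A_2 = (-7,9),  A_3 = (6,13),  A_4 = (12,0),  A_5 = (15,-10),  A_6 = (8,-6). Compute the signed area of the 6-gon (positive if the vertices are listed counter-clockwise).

Apply the shoelace formula: 2A = Σ (x_i·y_{i+1} − x_{i+1}·y_i), indices taken mod 6.
Σ = (-90) + (-145) + (-156) + (-120) + (-10) + (-60) = -581
Signed area = Σ/2 = -290.5 (negative ⇒ clockwise traversal).

-290.5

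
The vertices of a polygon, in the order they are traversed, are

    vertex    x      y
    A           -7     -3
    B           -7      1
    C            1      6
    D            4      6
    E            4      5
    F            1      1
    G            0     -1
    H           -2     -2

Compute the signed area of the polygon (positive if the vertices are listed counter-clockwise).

Apply the surveyor's formula: 2A = Σ (x_i·y_{i+1} − x_{i+1}·y_i), indices taken mod 8.
Σ = (-28) + (-43) + (-18) + (-4) + (-1) + (-1) + (-2) + (-8) = -105
Signed area = Σ/2 = -52.5 (negative ⇒ clockwise traversal).

-52.5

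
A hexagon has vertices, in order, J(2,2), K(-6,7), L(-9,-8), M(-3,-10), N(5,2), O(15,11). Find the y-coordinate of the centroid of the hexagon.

Apply the shoelace (surveyor's) formula. First the cross-terms c_i = x_i·y_{i+1} − x_{i+1}·y_i:
  26, 111, 66, 44, 25, 8  ⇒  2A = 280, A = 140.
Then Σ (y_i + y_{i+1})·c_i = -988, so ȳ = -988 / (6·140) = -247/210.

-247/210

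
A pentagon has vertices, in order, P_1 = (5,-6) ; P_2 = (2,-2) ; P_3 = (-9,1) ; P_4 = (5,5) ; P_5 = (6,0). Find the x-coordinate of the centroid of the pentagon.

40/39

Apply Gauss's area formula. First the cross-terms c_i = x_i·y_{i+1} − x_{i+1}·y_i:
  2, -16, -50, -30, -36  ⇒  2A = -130, A = -65.
Then Σ (x_i + x_{i+1})·c_i = -400, so x̄ = -400 / (6·(-65)) = 40/39.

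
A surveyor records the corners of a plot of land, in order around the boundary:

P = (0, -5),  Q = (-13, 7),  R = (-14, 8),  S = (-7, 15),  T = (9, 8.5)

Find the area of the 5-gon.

232.25

Σ = (-65) + (-6) + (-154) + (-194.5) + (-45) = -464.5
Area = |Σ|/2 = 232.25.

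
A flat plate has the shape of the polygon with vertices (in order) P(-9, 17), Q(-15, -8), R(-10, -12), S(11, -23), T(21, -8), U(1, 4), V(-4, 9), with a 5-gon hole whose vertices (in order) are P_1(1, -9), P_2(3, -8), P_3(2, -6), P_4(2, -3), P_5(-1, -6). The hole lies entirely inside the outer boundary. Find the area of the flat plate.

645.5

Outer boundary:
P→Q: (-9)(-8) − (-15)(17) = 327
Q→R: (-15)(-12) − (-10)(-8) = 100
R→S: (-10)(-23) − (11)(-12) = 362
S→T: (11)(-8) − (21)(-23) = 395
T→U: (21)(4) − (1)(-8) = 92
U→V: (1)(9) − (-4)(4) = 25
V→P: (-4)(17) − (-9)(9) = 13
Σ = 1314
Area = |Σ|/2 = 657.
Hole:
Cross-terms: 19, -2, 6, -15, 15  ⇒  Σ = 23
Area = |Σ|/2 = 11.5.
Net area = 657 − 11.5 = 645.5.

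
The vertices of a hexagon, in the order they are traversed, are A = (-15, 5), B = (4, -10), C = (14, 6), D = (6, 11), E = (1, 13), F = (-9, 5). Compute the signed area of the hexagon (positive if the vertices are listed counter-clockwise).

Apply Gauss's area formula: 2A = Σ (x_i·y_{i+1} − x_{i+1}·y_i), indices taken mod 6.
A→B: (-15)(-10) − (4)(5) = 130
B→C: (4)(6) − (14)(-10) = 164
C→D: (14)(11) − (6)(6) = 118
D→E: (6)(13) − (1)(11) = 67
E→F: (1)(5) − (-9)(13) = 122
F→A: (-9)(5) − (-15)(5) = 30
Σ = 631
Signed area = Σ/2 = 315.5 (positive ⇒ counter-clockwise traversal).

315.5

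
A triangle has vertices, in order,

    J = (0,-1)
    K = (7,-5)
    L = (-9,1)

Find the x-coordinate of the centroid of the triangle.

-2/3

Apply the shoelace (surveyor's) formula. First the cross-terms c_i = x_i·y_{i+1} − x_{i+1}·y_i:
  7, -38, 9  ⇒  2A = -22, A = -11.
Then Σ (x_i + x_{i+1})·c_i = 44, so x̄ = 44 / (6·(-11)) = -2/3.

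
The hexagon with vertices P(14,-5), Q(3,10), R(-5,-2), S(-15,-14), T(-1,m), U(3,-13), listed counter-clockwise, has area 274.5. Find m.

Write out the shoelace sum; only the two edges meeting at T involve m:
2·Area = [((-15)·m − (-1)·(-14)) + ((-1)·(-13) − 3·m)] + 406
       = -18·m + 405 = 549
⇒ m = -8.

-8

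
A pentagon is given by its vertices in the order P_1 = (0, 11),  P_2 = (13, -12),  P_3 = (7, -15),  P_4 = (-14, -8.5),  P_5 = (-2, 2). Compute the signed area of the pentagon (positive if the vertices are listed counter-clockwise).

Apply the surveyor's formula: 2A = Σ (x_i·y_{i+1} − x_{i+1}·y_i), indices taken mod 5.
Σ = (-143) + (-111) + (-269.5) + (-45) + (-22) = -590.5
Signed area = Σ/2 = -295.25 (negative ⇒ clockwise traversal).

-295.25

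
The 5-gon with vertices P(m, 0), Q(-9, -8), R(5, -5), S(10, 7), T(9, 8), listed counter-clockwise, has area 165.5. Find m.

-9

The doubled signed area Σ (x_i y_{i+1} − x_{i+1} y_i) is linear in m.
With m=0 it equals 187; the coefficient of m is -16 (from the two edges through P).
So -16·m + 187 = 2·165.5 = 331 ⇒ m = -9.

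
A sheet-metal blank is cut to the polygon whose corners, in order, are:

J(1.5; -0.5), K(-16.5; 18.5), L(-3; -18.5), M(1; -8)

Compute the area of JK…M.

217.125

Apply Gauss's area formula: 2A = Σ (x_i·y_{i+1} − x_{i+1}·y_i), indices taken mod 4.
J→K: (1.5)(18.5) − (-16.5)(-0.5) = 19.5
K→L: (-16.5)(-18.5) − (-3)(18.5) = 360.75
L→M: (-3)(-8) − (1)(-18.5) = 42.5
M→J: (1)(-0.5) − (1.5)(-8) = 11.5
Σ = 434.25
Area = |Σ|/2 = 217.125.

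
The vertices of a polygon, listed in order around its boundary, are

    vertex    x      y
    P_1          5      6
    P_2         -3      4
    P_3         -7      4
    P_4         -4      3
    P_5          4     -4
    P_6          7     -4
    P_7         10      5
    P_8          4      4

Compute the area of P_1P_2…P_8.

Apply the shoelace formula: 2A = Σ (x_i·y_{i+1} − x_{i+1}·y_i), indices taken mod 8.
Σ = (38) + (16) + (-5) + (4) + (12) + (75) + (20) + (4) = 164
Area = |Σ|/2 = 82.

82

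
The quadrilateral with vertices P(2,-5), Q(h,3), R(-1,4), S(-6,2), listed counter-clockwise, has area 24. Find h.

-1

Write out the shoelace sum; only the two edges meeting at Q involve h:
2·Area = [(2·3 − h·(-5)) + (h·4 − (-1)·3)] + 48
       = 9·h + 57 = 48
⇒ h = -1.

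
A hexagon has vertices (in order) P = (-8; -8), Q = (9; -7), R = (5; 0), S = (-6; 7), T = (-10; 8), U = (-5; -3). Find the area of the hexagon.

153

Σ = (128) + (35) + (35) + (22) + (70) + (16) = 306
Area = |Σ|/2 = 153.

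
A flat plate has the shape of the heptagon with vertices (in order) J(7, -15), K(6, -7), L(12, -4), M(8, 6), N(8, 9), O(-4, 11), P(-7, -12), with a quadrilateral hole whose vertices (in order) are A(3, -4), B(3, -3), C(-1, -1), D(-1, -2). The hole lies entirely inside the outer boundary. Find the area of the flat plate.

Outer boundary:
Apply the shoelace formula: 2A = Σ (x_i·y_{i+1} − x_{i+1}·y_i), indices taken mod 7.
J→K: (7)(-7) − (6)(-15) = 41
K→L: (6)(-4) − (12)(-7) = 60
L→M: (12)(6) − (8)(-4) = 104
M→N: (8)(9) − (8)(6) = 24
N→O: (8)(11) − (-4)(9) = 124
O→P: (-4)(-12) − (-7)(11) = 125
P→J: (-7)(-15) − (7)(-12) = 189
Σ = 667
Area = |Σ|/2 = 333.5.
Hole:
Σ = (3) + (-6) + (1) + (10) = 8
Area = |Σ|/2 = 4.
Net area = 333.5 − 4 = 329.5.

329.5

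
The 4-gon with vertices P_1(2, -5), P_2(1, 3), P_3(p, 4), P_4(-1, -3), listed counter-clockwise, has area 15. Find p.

0

The doubled signed area Σ (x_i y_{i+1} − x_{i+1} y_i) is linear in p.
With p=0 it equals 30; the coefficient of p is -6 (from the two edges through P_3).
So -6·p + 30 = 2·15 = 30 ⇒ p = 0.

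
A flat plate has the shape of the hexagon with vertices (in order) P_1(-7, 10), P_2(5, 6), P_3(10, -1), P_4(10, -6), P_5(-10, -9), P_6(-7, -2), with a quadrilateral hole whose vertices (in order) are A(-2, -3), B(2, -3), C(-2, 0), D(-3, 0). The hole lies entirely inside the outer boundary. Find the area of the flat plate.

Outer boundary:
Cross-terms: -92, -65, -50, -150, -43, -84  ⇒  Σ = -484
Area = |Σ|/2 = 242.
Hole:
Apply Gauss's area formula: 2A = Σ (x_i·y_{i+1} − x_{i+1}·y_i), indices taken mod 4.
Σ = (12) + (-6) + (0) + (9) = 15
Area = |Σ|/2 = 7.5.
Net area = 242 − 7.5 = 234.5.

234.5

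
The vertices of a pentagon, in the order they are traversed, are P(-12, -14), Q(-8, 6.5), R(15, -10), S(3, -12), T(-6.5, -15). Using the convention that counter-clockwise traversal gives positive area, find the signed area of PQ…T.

Apply the surveyor's formula: 2A = Σ (x_i·y_{i+1} − x_{i+1}·y_i), indices taken mod 5.
P→Q: (-12)(6.5) − (-8)(-14) = -190
Q→R: (-8)(-10) − (15)(6.5) = -17.5
R→S: (15)(-12) − (3)(-10) = -150
S→T: (3)(-15) − (-6.5)(-12) = -123
T→P: (-6.5)(-14) − (-12)(-15) = -89
Σ = -569.5
Signed area = Σ/2 = -284.75 (negative ⇒ clockwise traversal).

-284.75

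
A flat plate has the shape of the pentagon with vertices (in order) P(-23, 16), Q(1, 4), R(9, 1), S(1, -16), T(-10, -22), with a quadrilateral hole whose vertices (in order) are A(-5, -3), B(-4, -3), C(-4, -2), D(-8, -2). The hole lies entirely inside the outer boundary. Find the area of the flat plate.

565.5

Outer boundary:
Apply the surveyor's formula: 2A = Σ (x_i·y_{i+1} − x_{i+1}·y_i), indices taken mod 5.
Σ = (-108) + (-35) + (-145) + (-182) + (-666) = -1136
Area = |Σ|/2 = 568.
Hole:
Σ = (3) + (-4) + (-8) + (14) = 5
Area = |Σ|/2 = 2.5.
Net area = 568 − 2.5 = 565.5.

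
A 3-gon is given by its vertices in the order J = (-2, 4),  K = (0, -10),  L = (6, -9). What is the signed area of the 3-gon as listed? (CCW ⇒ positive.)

Apply Gauss's area formula: 2A = Σ (x_i·y_{i+1} − x_{i+1}·y_i), indices taken mod 3.
Σ = (20) + (60) + (6) = 86
Signed area = Σ/2 = 43 (positive ⇒ counter-clockwise traversal).

43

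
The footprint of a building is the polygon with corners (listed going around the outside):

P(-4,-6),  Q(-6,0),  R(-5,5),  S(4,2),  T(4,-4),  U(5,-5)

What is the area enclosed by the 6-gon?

Σ = (-36) + (-30) + (-30) + (-24) + (0) + (-50) = -170
Area = |Σ|/2 = 85.

85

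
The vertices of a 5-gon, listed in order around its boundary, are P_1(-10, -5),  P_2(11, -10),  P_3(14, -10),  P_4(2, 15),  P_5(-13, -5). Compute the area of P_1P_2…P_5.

Apply Gauss's area formula: 2A = Σ (x_i·y_{i+1} − x_{i+1}·y_i), indices taken mod 5.
Cross-terms: 155, 30, 230, 185, 15  ⇒  Σ = 615
Area = |Σ|/2 = 307.5.

307.5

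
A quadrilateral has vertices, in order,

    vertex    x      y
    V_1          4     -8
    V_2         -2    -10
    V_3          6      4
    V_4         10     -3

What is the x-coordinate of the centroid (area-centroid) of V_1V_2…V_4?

892/195

Apply Gauss's area formula. First the cross-terms c_i = x_i·y_{i+1} − x_{i+1}·y_i:
  -56, 52, -58, -68  ⇒  2A = -130, A = -65.
Then Σ (x_i + x_{i+1})·c_i = -1784, so x̄ = -1784 / (6·(-65)) = 892/195.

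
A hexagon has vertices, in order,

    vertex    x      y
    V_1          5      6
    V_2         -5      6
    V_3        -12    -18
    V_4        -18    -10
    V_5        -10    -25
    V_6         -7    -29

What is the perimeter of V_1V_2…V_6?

104

|V_1V_2| = √((-10)² + (0)²) = √100 = 10
|V_2V_3| = √((-7)² + (-24)²) = √625 = 25
|V_3V_4| = √((-6)² + (8)²) = √100 = 10
|V_4V_5| = √((8)² + (-15)²) = √289 = 17
|V_5V_6| = √((3)² + (-4)²) = √25 = 5
|V_6V_1| = √((12)² + (35)²) = √1369 = 37
Perimeter = 10 + 25 + 10 + 17 + 5 + 37 = 104.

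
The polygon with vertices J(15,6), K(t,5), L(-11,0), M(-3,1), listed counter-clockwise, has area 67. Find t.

The doubled signed area Σ (x_i y_{i+1} − x_{i+1} y_i) is linear in t.
With t=0 it equals 86; the coefficient of t is -6 (from the two edges through K).
So -6·t + 86 = 2·67 = 134 ⇒ t = -8.

-8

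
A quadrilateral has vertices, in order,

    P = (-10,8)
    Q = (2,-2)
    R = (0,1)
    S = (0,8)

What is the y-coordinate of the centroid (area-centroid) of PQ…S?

Apply Gauss's area formula. First the cross-terms c_i = x_i·y_{i+1} − x_{i+1}·y_i:
  4, 2, 0, 80  ⇒  2A = 86, A = 43.
Then Σ (y_i + y_{i+1})·c_i = 1302, so ȳ = 1302 / (6·43) = 217/43.

217/43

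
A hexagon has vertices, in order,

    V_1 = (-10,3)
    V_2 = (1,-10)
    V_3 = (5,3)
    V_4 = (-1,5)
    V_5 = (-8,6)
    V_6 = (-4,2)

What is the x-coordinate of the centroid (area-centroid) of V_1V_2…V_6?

-319/228

Apply Gauss's area formula. First the cross-terms c_i = x_i·y_{i+1} − x_{i+1}·y_i:
  97, 53, 28, 34, 8, 8  ⇒  2A = 228, A = 114.
Then Σ (x_i + x_{i+1})·c_i = -957, so x̄ = -957 / (6·114) = -319/228.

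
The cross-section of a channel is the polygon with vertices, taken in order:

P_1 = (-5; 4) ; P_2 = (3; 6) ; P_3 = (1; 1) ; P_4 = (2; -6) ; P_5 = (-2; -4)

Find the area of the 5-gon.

50.5

Σ = (-42) + (-3) + (-8) + (-20) + (-28) = -101
Area = |Σ|/2 = 50.5.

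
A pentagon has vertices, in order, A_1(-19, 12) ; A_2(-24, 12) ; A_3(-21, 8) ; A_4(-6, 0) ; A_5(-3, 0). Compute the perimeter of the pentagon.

|A_1A_2| = √((-5)² + (0)²) = √25 = 5
|A_2A_3| = √((3)² + (-4)²) = √25 = 5
|A_3A_4| = √((15)² + (-8)²) = √289 = 17
|A_4A_5| = √((3)² + (0)²) = √9 = 3
|A_5A_1| = √((-16)² + (12)²) = √400 = 20
Perimeter = 5 + 5 + 17 + 3 + 20 = 50.

50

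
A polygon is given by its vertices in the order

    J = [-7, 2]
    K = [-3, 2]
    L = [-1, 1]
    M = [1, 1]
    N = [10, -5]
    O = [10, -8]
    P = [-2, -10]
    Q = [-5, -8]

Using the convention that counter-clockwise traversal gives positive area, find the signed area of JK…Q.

Σ = (-8) + (-1) + (-2) + (-15) + (-30) + (-116) + (-34) + (-66) = -272
Signed area = Σ/2 = -136 (negative ⇒ clockwise traversal).

-136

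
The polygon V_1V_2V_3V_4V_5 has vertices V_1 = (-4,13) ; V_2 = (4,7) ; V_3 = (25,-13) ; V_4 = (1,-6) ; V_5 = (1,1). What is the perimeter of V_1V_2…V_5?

|V_1V_2| = √((8)² + (-6)²) = √100 = 10
|V_2V_3| = √((21)² + (-20)²) = √841 = 29
|V_3V_4| = √((-24)² + (7)²) = √625 = 25
|V_4V_5| = √((0)² + (7)²) = √49 = 7
|V_5V_1| = √((-5)² + (12)²) = √169 = 13
Perimeter = 10 + 29 + 25 + 7 + 13 = 84.

84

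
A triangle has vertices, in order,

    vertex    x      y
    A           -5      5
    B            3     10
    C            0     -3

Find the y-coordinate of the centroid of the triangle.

Apply Gauss's area formula. First the cross-terms c_i = x_i·y_{i+1} − x_{i+1}·y_i:
  -65, -9, -15  ⇒  2A = -89, A = -44.5.
Then Σ (y_i + y_{i+1})·c_i = -1068, so ȳ = -1068 / (6·(-44.5)) = 4.

4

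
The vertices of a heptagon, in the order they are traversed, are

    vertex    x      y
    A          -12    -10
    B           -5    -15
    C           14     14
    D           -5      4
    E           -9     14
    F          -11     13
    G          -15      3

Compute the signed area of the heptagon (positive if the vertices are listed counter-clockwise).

373.5

Apply the surveyor's formula: 2A = Σ (x_i·y_{i+1} − x_{i+1}·y_i), indices taken mod 7.
A→B: (-12)(-15) − (-5)(-10) = 130
B→C: (-5)(14) − (14)(-15) = 140
C→D: (14)(4) − (-5)(14) = 126
D→E: (-5)(14) − (-9)(4) = -34
E→F: (-9)(13) − (-11)(14) = 37
F→G: (-11)(3) − (-15)(13) = 162
G→A: (-15)(-10) − (-12)(3) = 186
Σ = 747
Signed area = Σ/2 = 373.5 (positive ⇒ counter-clockwise traversal).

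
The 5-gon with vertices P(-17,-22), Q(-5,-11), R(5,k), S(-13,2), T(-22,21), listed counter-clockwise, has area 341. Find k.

The doubled signed area Σ (x_i y_{i+1} − x_{i+1} y_i) is linear in k.
With k=0 it equals 754; the coefficient of k is 8 (from the two edges through R).
So 8·k + 754 = 2·341 = 682 ⇒ k = -9.

-9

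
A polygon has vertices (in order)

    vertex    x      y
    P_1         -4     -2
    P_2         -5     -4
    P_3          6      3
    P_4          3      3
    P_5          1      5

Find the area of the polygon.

27

Apply the shoelace formula: 2A = Σ (x_i·y_{i+1} − x_{i+1}·y_i), indices taken mod 5.
Σ = (6) + (9) + (9) + (12) + (18) = 54
Area = |Σ|/2 = 27.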